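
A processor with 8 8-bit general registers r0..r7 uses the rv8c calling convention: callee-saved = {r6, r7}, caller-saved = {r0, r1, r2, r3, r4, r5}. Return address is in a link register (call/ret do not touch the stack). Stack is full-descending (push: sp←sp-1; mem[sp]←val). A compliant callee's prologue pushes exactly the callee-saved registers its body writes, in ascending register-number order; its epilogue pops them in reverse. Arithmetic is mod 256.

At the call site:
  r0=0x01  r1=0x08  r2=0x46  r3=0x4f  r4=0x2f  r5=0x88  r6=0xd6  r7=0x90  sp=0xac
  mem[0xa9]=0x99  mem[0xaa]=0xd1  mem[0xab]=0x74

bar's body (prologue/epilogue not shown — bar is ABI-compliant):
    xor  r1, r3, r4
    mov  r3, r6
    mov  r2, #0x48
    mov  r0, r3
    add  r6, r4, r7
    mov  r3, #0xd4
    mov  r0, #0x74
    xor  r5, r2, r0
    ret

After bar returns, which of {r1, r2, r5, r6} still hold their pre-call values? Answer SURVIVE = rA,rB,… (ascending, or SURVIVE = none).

prologue: push r6 → mem[0xab]=0xd6, sp=0xab
body[0] xor  r1, r3, r4 → r1=0x60
body[1] mov  r3, r6 → r3=0xd6
body[2] mov  r2, #0x48 → r2=0x48
body[3] mov  r0, r3 → r0=0xd6
body[4] add  r6, r4, r7 → r6=0xbf
body[5] mov  r3, #0xd4 → r3=0xd4
body[6] mov  r0, #0x74 → r0=0x74
body[7] xor  r5, r2, r0 → r5=0x3c
epilogue: pop r6=0xd6, sp=0xac
r1: caller-saved, written=True
r2: caller-saved, written=True
r5: caller-saved, written=True
r6: callee-saved, written=True

SURVIVE = r6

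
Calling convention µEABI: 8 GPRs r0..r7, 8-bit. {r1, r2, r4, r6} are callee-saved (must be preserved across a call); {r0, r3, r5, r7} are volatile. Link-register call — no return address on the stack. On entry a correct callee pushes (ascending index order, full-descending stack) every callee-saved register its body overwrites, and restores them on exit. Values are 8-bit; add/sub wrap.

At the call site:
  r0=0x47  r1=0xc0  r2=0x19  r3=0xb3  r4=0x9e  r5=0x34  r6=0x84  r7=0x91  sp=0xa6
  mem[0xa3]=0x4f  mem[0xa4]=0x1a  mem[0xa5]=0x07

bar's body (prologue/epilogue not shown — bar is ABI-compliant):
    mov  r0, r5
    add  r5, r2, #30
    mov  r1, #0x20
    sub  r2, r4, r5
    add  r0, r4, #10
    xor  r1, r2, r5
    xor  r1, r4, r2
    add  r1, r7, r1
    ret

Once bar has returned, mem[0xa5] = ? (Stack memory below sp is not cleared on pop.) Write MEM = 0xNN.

prologue: push r1 → mem[0xa5]=0xc0, sp=0xa5
prologue: push r2 → mem[0xa4]=0x19, sp=0xa4
body[0] mov  r0, r5 → r0=0x34
body[1] add  r5, r2, #30 → r5=0x37
body[2] mov  r1, #0x20 → r1=0x20
body[3] sub  r2, r4, r5 → r2=0x67
body[4] add  r0, r4, #10 → r0=0xa8
body[5] xor  r1, r2, r5 → r1=0x50
body[6] xor  r1, r4, r2 → r1=0xf9
body[7] add  r1, r7, r1 → r1=0x8a
epilogue: pop r2=0x19, sp=0xa5
epilogue: pop r1=0xc0, sp=0xa6
prologue pushed ['r1', 'r2'] at ['0xa5', '0xa4']

MEM = 0xc0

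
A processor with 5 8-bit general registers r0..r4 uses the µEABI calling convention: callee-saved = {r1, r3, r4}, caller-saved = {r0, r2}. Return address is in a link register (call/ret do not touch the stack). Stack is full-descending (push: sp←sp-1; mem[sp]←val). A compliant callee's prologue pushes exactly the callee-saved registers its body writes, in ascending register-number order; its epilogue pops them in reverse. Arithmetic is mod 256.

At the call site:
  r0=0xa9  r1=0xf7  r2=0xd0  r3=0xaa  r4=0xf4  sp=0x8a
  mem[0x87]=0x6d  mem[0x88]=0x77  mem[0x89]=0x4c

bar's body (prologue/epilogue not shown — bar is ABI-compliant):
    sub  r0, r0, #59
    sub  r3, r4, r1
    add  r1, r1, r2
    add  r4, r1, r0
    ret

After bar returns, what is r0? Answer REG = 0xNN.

REG = 0x6e

prologue: push r1 → mem[0x89]=0xf7, sp=0x89
prologue: push r3 → mem[0x88]=0xaa, sp=0x88
prologue: push r4 → mem[0x87]=0xf4, sp=0x87
body[0] sub  r0, r0, #59 → r0=0x6e
body[1] sub  r3, r4, r1 → r3=0xfd
body[2] add  r1, r1, r2 → r1=0xc7
body[3] add  r4, r1, r0 → r4=0x35
epilogue: pop r4=0xf4, sp=0x88
epilogue: pop r3=0xaa, sp=0x89
epilogue: pop r1=0xf7, sp=0x8a
r0 is caller-saved → body value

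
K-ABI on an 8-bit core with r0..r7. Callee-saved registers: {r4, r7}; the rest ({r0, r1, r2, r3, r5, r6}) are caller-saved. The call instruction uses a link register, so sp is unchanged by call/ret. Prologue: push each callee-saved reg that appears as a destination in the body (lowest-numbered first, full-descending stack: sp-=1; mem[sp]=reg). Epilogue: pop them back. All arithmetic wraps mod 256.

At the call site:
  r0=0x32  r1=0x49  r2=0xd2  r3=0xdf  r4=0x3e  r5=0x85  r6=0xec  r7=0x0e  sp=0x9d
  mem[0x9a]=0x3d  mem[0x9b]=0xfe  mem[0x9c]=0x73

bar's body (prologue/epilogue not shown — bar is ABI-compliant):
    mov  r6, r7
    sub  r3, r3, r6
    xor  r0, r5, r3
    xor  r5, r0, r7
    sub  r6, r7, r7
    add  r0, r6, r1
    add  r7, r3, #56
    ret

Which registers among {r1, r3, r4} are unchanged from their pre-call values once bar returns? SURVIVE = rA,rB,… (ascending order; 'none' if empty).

prologue: push r7 -> mem[0x9c]=0x0e, sp=0x9c
body[0] mov  r6, r7 -> r6=0x0e
body[1] sub  r3, r3, r6 -> r3=0xd1
body[2] xor  r0, r5, r3 -> r0=0x54
body[3] xor  r5, r0, r7 -> r5=0x5a
body[4] sub  r6, r7, r7 -> r6=0x00
body[5] add  r0, r6, r1 -> r0=0x49
body[6] add  r7, r3, #56 -> r7=0x09
epilogue: pop r7=0x0e, sp=0x9d
r1: caller-saved, written=False
r3: caller-saved, written=True
r4: callee-saved, written=False

SURVIVE = r1,r4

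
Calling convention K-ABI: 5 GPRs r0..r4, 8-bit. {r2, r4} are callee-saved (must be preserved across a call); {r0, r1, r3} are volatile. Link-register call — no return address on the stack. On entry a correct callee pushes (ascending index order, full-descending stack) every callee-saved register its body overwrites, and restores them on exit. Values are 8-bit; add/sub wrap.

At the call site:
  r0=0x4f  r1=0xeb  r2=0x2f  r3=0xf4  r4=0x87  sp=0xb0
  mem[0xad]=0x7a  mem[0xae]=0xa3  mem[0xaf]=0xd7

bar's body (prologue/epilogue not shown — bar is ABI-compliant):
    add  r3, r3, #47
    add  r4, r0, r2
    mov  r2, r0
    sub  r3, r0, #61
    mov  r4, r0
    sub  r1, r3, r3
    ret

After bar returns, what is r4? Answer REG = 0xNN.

prologue: push r2 → mem[0xaf]=0x2f, sp=0xaf
prologue: push r4 → mem[0xae]=0x87, sp=0xae
body[0] add  r3, r3, #47 → r3=0x23
body[1] add  r4, r0, r2 → r4=0x7e
body[2] mov  r2, r0 → r2=0x4f
body[3] sub  r3, r0, #61 → r3=0x12
body[4] mov  r4, r0 → r4=0x4f
body[5] sub  r1, r3, r3 → r1=0x00
epilogue: pop r4=0x87, sp=0xaf
epilogue: pop r2=0x2f, sp=0xb0
r4 is callee-saved → restored

REG = 0x87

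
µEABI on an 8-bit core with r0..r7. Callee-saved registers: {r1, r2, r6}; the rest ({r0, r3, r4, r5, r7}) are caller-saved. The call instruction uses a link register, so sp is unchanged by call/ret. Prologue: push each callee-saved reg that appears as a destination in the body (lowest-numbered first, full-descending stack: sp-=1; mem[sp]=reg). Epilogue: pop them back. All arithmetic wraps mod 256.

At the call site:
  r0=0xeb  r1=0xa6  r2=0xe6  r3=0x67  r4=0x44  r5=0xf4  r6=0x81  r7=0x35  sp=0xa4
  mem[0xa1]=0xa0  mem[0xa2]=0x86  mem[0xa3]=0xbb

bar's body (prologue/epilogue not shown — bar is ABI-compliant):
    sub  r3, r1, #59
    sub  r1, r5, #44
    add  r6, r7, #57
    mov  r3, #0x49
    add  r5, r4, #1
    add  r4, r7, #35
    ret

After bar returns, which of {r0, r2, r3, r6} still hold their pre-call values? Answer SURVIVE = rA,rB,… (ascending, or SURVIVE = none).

prologue: push r1 -> mem[0xa3]=0xa6, sp=0xa3
prologue: push r6 -> mem[0xa2]=0x81, sp=0xa2
body[0] sub  r3, r1, #59 -> r3=0x6b
body[1] sub  r1, r5, #44 -> r1=0xc8
body[2] add  r6, r7, #57 -> r6=0x6e
body[3] mov  r3, #0x49 -> r3=0x49
body[4] add  r5, r4, #1 -> r5=0x45
body[5] add  r4, r7, #35 -> r4=0x58
epilogue: pop r6=0x81, sp=0xa3
epilogue: pop r1=0xa6, sp=0xa4
r0: caller-saved, written=False
r2: callee-saved, written=False
r3: caller-saved, written=True
r6: callee-saved, written=True

SURVIVE = r0,r2,r6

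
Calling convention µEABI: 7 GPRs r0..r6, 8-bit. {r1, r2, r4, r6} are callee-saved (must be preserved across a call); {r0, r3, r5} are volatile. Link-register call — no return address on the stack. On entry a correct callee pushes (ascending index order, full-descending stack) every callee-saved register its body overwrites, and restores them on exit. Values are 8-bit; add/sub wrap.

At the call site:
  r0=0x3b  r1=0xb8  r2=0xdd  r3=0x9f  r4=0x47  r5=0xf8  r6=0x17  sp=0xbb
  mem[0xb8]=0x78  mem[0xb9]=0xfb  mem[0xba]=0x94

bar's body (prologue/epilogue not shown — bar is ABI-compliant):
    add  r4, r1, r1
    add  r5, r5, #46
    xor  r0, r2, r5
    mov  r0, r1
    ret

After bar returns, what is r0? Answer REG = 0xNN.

REG = 0xb8

prologue: push r4 → mem[0xba]=0x47, sp=0xba
body[0] add  r4, r1, r1 → r4=0x70
body[1] add  r5, r5, #46 → r5=0x26
body[2] xor  r0, r2, r5 → r0=0xfb
body[3] mov  r0, r1 → r0=0xb8
epilogue: pop r4=0x47, sp=0xbb
r0 is caller-saved → body value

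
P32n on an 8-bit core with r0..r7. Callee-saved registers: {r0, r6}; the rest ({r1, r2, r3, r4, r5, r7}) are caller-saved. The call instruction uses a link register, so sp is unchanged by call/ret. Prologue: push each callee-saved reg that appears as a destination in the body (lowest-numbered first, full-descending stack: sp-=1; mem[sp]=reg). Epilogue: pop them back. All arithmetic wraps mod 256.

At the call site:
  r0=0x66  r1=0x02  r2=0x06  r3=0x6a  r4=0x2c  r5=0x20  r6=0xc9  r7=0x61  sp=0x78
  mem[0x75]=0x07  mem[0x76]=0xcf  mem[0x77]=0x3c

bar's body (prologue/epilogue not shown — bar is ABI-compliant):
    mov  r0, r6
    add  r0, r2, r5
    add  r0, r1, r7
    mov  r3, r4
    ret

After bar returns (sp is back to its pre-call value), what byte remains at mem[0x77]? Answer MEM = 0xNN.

MEM = 0x66

prologue: push r0 -> mem[0x77]=0x66, sp=0x77
body[0] mov  r0, r6 -> r0=0xc9
body[1] add  r0, r2, r5 -> r0=0x26
body[2] add  r0, r1, r7 -> r0=0x63
body[3] mov  r3, r4 -> r3=0x2c
epilogue: pop r0=0x66, sp=0x78
prologue pushed ['r0'] at ['0x77']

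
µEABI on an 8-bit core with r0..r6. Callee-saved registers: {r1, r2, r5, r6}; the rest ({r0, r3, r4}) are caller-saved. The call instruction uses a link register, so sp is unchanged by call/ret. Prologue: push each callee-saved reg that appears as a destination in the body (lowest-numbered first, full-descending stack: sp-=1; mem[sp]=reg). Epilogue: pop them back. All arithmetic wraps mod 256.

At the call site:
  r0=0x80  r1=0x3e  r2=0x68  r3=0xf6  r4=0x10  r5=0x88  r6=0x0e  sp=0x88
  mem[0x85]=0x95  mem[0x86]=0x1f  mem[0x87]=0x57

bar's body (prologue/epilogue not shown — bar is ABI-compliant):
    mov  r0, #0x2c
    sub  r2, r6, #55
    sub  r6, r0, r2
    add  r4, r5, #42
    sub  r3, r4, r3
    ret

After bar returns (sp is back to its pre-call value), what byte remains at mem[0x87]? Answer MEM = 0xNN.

prologue: push r2 -> mem[0x87]=0x68, sp=0x87
prologue: push r6 -> mem[0x86]=0x0e, sp=0x86
body[0] mov  r0, #0x2c -> r0=0x2c
body[1] sub  r2, r6, #55 -> r2=0xd7
body[2] sub  r6, r0, r2 -> r6=0x55
body[3] add  r4, r5, #42 -> r4=0xb2
body[4] sub  r3, r4, r3 -> r3=0xbc
epilogue: pop r6=0x0e, sp=0x87
epilogue: pop r2=0x68, sp=0x88
prologue pushed ['r2', 'r6'] at ['0x87', '0x86']

MEM = 0x68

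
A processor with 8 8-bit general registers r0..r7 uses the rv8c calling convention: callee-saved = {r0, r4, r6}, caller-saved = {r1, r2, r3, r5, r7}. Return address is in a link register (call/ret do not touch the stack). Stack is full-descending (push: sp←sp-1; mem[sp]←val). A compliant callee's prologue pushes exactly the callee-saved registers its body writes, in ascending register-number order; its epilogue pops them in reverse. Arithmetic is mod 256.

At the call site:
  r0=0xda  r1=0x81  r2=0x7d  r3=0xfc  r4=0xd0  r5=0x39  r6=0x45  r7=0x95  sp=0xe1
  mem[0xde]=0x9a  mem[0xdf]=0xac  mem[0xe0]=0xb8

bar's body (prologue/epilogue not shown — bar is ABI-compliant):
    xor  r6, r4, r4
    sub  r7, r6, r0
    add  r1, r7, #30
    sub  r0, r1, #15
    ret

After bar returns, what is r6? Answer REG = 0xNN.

REG = 0x45

prologue: push r0 → mem[0xe0]=0xda, sp=0xe0
prologue: push r6 → mem[0xdf]=0x45, sp=0xdf
body[0] xor  r6, r4, r4 → r6=0x00
body[1] sub  r7, r6, r0 → r7=0x26
body[2] add  r1, r7, #30 → r1=0x44
body[3] sub  r0, r1, #15 → r0=0x35
epilogue: pop r6=0x45, sp=0xe0
epilogue: pop r0=0xda, sp=0xe1
r6 is callee-saved → restored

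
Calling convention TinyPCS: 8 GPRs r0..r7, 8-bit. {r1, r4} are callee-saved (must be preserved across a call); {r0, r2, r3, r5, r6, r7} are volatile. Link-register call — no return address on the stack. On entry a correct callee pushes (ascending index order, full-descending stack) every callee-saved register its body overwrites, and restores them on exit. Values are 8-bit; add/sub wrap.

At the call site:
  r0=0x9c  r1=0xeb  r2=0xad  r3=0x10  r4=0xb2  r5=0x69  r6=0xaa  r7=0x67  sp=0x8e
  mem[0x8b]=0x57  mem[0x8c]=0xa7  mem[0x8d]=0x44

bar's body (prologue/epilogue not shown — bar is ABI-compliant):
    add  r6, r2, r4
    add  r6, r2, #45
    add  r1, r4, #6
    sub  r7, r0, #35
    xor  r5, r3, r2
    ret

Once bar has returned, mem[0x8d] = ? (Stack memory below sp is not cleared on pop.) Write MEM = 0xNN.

prologue: push r1 → mem[0x8d]=0xeb, sp=0x8d
body[0] add  r6, r2, r4 → r6=0x5f
body[1] add  r6, r2, #45 → r6=0xda
body[2] add  r1, r4, #6 → r1=0xb8
body[3] sub  r7, r0, #35 → r7=0x79
body[4] xor  r5, r3, r2 → r5=0xbd
epilogue: pop r1=0xeb, sp=0x8e
prologue pushed ['r1'] at ['0x8d']

MEM = 0xeb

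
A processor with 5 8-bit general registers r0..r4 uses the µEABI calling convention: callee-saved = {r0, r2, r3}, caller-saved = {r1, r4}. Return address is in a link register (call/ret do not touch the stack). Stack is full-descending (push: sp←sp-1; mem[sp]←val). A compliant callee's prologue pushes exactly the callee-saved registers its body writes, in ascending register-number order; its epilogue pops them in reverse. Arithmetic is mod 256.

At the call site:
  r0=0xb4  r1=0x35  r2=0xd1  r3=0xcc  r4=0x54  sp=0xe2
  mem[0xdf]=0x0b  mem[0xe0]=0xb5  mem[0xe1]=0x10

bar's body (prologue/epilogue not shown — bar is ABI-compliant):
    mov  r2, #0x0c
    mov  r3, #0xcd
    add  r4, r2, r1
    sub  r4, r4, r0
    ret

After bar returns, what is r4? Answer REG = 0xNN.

REG = 0x8d

prologue: push r2 -> mem[0xe1]=0xd1, sp=0xe1
prologue: push r3 -> mem[0xe0]=0xcc, sp=0xe0
body[0] mov  r2, #0x0c -> r2=0x0c
body[1] mov  r3, #0xcd -> r3=0xcd
body[2] add  r4, r2, r1 -> r4=0x41
body[3] sub  r4, r4, r0 -> r4=0x8d
epilogue: pop r3=0xcc, sp=0xe1
epilogue: pop r2=0xd1, sp=0xe2
r4 is caller-saved -> body value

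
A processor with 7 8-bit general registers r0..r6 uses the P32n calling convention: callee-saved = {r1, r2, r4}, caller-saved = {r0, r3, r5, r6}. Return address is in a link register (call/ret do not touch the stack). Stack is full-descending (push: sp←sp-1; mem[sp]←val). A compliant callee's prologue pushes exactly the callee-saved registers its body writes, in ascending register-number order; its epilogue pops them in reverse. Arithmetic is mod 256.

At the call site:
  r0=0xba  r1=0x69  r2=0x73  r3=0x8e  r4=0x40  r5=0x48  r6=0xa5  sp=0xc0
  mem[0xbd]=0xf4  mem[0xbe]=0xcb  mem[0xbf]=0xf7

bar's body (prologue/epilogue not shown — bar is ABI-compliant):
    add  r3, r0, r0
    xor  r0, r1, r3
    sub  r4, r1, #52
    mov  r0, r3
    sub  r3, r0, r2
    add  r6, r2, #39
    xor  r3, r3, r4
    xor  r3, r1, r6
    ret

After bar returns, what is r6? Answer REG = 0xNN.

prologue: push r4 → mem[0xbf]=0x40, sp=0xbf
body[0] add  r3, r0, r0 → r3=0x74
body[1] xor  r0, r1, r3 → r0=0x1d
body[2] sub  r4, r1, #52 → r4=0x35
body[3] mov  r0, r3 → r0=0x74
body[4] sub  r3, r0, r2 → r3=0x01
body[5] add  r6, r2, #39 → r6=0x9a
body[6] xor  r3, r3, r4 → r3=0x34
body[7] xor  r3, r1, r6 → r3=0xf3
epilogue: pop r4=0x40, sp=0xc0
r6 is caller-saved → body value

REG = 0x9a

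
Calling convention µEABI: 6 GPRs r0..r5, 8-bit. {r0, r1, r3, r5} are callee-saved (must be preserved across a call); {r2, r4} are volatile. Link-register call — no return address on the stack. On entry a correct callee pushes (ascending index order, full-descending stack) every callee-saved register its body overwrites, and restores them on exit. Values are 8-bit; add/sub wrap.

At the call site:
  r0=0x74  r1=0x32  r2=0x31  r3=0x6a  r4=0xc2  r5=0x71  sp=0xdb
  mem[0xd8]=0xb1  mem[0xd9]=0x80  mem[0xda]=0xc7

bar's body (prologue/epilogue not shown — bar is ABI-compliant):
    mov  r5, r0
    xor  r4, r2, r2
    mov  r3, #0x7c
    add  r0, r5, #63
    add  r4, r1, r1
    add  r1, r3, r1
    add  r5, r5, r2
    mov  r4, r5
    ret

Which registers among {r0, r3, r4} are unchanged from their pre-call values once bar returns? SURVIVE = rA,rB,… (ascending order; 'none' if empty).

prologue: push r0 -> mem[0xda]=0x74, sp=0xda
prologue: push r1 -> mem[0xd9]=0x32, sp=0xd9
prologue: push r3 -> mem[0xd8]=0x6a, sp=0xd8
prologue: push r5 -> mem[0xd7]=0x71, sp=0xd7
body[0] mov  r5, r0 -> r5=0x74
body[1] xor  r4, r2, r2 -> r4=0x00
body[2] mov  r3, #0x7c -> r3=0x7c
body[3] add  r0, r5, #63 -> r0=0xb3
body[4] add  r4, r1, r1 -> r4=0x64
body[5] add  r1, r3, r1 -> r1=0xae
body[6] add  r5, r5, r2 -> r5=0xa5
body[7] mov  r4, r5 -> r4=0xa5
epilogue: pop r5=0x71, sp=0xd8
epilogue: pop r3=0x6a, sp=0xd9
epilogue: pop r1=0x32, sp=0xda
epilogue: pop r0=0x74, sp=0xdb
r0: callee-saved, written=True
r3: callee-saved, written=True
r4: caller-saved, written=True

SURVIVE = r0,r3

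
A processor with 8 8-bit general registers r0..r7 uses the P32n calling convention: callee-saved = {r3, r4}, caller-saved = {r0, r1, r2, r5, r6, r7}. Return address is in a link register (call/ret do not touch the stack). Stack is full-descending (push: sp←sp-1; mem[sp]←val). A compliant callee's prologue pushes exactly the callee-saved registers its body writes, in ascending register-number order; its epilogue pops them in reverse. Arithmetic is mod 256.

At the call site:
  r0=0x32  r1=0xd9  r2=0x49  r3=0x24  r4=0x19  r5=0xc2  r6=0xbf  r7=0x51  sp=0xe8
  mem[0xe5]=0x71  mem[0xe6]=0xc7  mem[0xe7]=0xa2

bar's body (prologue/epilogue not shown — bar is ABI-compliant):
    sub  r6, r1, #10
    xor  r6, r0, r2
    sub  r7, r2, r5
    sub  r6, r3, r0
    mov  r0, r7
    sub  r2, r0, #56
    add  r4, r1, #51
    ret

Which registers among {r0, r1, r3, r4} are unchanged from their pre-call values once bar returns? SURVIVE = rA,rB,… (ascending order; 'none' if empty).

SURVIVE = r1,r3,r4

prologue: push r4 -> mem[0xe7]=0x19, sp=0xe7
body[0] sub  r6, r1, #10 -> r6=0xcf
body[1] xor  r6, r0, r2 -> r6=0x7b
body[2] sub  r7, r2, r5 -> r7=0x87
body[3] sub  r6, r3, r0 -> r6=0xf2
body[4] mov  r0, r7 -> r0=0x87
body[5] sub  r2, r0, #56 -> r2=0x4f
body[6] add  r4, r1, #51 -> r4=0x0c
epilogue: pop r4=0x19, sp=0xe8
r0: caller-saved, written=True
r1: caller-saved, written=False
r3: callee-saved, written=False
r4: callee-saved, written=True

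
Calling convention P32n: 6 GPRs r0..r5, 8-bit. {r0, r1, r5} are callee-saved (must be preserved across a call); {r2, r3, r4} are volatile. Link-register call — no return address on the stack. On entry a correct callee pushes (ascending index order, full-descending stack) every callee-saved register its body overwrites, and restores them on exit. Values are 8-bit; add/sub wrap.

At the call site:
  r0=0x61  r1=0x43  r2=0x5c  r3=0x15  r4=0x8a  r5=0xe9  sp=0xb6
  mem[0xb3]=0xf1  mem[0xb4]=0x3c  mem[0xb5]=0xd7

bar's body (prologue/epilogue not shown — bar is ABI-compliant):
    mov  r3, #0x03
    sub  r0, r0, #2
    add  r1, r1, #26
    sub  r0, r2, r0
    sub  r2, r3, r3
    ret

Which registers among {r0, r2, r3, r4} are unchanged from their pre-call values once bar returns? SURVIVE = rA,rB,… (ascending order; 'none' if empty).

SURVIVE = r0,r4

prologue: push r0 -> mem[0xb5]=0x61, sp=0xb5
prologue: push r1 -> mem[0xb4]=0x43, sp=0xb4
body[0] mov  r3, #0x03 -> r3=0x03
body[1] sub  r0, r0, #2 -> r0=0x5f
body[2] add  r1, r1, #26 -> r1=0x5d
body[3] sub  r0, r2, r0 -> r0=0xfd
body[4] sub  r2, r3, r3 -> r2=0x00
epilogue: pop r1=0x43, sp=0xb5
epilogue: pop r0=0x61, sp=0xb6
r0: callee-saved, written=True
r2: caller-saved, written=True
r3: caller-saved, written=True
r4: caller-saved, written=False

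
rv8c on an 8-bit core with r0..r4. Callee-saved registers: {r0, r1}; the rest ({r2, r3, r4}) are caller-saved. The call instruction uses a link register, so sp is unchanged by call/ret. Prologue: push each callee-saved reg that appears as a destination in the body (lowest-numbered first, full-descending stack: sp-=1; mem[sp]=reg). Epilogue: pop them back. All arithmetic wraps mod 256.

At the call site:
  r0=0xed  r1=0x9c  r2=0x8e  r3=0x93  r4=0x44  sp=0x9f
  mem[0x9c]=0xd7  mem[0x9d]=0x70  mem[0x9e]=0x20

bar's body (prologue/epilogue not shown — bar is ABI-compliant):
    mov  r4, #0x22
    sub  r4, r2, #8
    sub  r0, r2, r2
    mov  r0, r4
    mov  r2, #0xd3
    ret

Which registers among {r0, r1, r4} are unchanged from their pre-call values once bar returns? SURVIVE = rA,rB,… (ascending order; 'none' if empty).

SURVIVE = r0,r1

prologue: push r0 → mem[0x9e]=0xed, sp=0x9e
body[0] mov  r4, #0x22 → r4=0x22
body[1] sub  r4, r2, #8 → r4=0x86
body[2] sub  r0, r2, r2 → r0=0x00
body[3] mov  r0, r4 → r0=0x86
body[4] mov  r2, #0xd3 → r2=0xd3
epilogue: pop r0=0xed, sp=0x9f
r0: callee-saved, written=True
r1: callee-saved, written=False
r4: caller-saved, written=True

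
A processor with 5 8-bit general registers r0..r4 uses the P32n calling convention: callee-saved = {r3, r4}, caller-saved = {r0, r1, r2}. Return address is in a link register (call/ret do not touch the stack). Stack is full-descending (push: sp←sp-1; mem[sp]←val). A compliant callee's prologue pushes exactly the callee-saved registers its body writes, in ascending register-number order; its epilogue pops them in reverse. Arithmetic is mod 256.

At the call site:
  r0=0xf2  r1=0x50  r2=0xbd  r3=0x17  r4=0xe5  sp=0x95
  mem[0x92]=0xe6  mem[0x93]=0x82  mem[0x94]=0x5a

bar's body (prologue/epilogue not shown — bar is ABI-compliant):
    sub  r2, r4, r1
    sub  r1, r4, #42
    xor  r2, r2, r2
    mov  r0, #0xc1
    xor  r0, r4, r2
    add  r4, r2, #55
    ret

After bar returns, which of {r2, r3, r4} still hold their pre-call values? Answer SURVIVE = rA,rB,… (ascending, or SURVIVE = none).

SURVIVE = r3,r4

prologue: push r4 -> mem[0x94]=0xe5, sp=0x94
body[0] sub  r2, r4, r1 -> r2=0x95
body[1] sub  r1, r4, #42 -> r1=0xbb
body[2] xor  r2, r2, r2 -> r2=0x00
body[3] mov  r0, #0xc1 -> r0=0xc1
body[4] xor  r0, r4, r2 -> r0=0xe5
body[5] add  r4, r2, #55 -> r4=0x37
epilogue: pop r4=0xe5, sp=0x95
r2: caller-saved, written=True
r3: callee-saved, written=False
r4: callee-saved, written=True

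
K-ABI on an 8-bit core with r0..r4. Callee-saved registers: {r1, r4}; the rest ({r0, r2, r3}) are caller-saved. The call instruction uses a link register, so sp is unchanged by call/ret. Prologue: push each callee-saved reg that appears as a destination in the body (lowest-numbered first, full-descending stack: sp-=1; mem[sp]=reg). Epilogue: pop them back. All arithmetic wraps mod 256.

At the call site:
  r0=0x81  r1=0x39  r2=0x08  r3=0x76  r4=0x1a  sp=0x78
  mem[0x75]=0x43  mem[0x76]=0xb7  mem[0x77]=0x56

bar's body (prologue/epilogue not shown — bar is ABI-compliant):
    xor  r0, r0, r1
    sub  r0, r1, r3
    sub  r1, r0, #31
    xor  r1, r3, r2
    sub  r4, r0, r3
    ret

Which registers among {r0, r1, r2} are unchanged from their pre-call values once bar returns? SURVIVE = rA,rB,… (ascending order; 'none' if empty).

SURVIVE = r1,r2

prologue: push r1 → mem[0x77]=0x39, sp=0x77
prologue: push r4 → mem[0x76]=0x1a, sp=0x76
body[0] xor  r0, r0, r1 → r0=0xb8
body[1] sub  r0, r1, r3 → r0=0xc3
body[2] sub  r1, r0, #31 → r1=0xa4
body[3] xor  r1, r3, r2 → r1=0x7e
body[4] sub  r4, r0, r3 → r4=0x4d
epilogue: pop r4=0x1a, sp=0x77
epilogue: pop r1=0x39, sp=0x78
r0: caller-saved, written=True
r1: callee-saved, written=True
r2: caller-saved, written=False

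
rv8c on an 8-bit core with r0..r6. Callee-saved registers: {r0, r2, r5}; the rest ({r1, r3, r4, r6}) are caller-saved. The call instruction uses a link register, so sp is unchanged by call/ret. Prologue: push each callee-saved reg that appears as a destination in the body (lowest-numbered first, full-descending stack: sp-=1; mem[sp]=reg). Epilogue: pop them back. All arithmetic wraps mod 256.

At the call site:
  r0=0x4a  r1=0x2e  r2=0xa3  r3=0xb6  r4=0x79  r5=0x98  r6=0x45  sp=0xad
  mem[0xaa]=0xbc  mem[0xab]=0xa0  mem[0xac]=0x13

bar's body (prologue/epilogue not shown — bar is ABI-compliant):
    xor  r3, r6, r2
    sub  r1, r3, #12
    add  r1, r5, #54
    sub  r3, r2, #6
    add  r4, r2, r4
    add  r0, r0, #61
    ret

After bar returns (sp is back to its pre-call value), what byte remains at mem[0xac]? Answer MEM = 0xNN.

MEM = 0x4a

prologue: push r0 -> mem[0xac]=0x4a, sp=0xac
body[0] xor  r3, r6, r2 -> r3=0xe6
body[1] sub  r1, r3, #12 -> r1=0xda
body[2] add  r1, r5, #54 -> r1=0xce
body[3] sub  r3, r2, #6 -> r3=0x9d
body[4] add  r4, r2, r4 -> r4=0x1c
body[5] add  r0, r0, #61 -> r0=0x87
epilogue: pop r0=0x4a, sp=0xad
prologue pushed ['r0'] at ['0xac']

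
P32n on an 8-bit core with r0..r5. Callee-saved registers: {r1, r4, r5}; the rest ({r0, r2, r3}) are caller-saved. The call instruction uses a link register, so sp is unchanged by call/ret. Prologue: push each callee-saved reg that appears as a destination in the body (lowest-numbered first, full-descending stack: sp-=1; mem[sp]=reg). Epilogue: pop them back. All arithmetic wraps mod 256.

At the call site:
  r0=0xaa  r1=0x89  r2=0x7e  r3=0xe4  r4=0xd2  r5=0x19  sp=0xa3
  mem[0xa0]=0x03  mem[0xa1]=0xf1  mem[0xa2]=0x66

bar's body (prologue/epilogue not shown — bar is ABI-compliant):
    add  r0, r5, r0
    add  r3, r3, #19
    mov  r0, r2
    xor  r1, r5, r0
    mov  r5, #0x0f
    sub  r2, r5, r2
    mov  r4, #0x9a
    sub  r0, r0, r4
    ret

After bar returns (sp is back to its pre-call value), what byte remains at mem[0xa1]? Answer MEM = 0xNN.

prologue: push r1 -> mem[0xa2]=0x89, sp=0xa2
prologue: push r4 -> mem[0xa1]=0xd2, sp=0xa1
prologue: push r5 -> mem[0xa0]=0x19, sp=0xa0
body[0] add  r0, r5, r0 -> r0=0xc3
body[1] add  r3, r3, #19 -> r3=0xf7
body[2] mov  r0, r2 -> r0=0x7e
body[3] xor  r1, r5, r0 -> r1=0x67
body[4] mov  r5, #0x0f -> r5=0x0f
body[5] sub  r2, r5, r2 -> r2=0x91
body[6] mov  r4, #0x9a -> r4=0x9a
body[7] sub  r0, r0, r4 -> r0=0xe4
epilogue: pop r5=0x19, sp=0xa1
epilogue: pop r4=0xd2, sp=0xa2
epilogue: pop r1=0x89, sp=0xa3
prologue pushed ['r1', 'r4', 'r5'] at ['0xa2', '0xa1', '0xa0']

MEM = 0xd2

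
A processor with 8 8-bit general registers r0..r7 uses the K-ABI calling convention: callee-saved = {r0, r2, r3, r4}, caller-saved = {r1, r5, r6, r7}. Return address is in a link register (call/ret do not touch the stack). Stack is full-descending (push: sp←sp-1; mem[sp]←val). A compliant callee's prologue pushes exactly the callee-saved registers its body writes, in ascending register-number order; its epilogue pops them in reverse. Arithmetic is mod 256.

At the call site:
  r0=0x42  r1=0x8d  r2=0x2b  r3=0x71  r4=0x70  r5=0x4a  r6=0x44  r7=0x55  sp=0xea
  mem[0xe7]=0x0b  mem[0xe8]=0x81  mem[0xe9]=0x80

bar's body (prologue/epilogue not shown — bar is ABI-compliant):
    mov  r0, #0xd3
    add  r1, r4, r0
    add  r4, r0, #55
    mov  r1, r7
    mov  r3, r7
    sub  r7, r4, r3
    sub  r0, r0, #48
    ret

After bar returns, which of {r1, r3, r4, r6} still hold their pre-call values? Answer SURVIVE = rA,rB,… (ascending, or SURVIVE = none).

prologue: push r0 -> mem[0xe9]=0x42, sp=0xe9
prologue: push r3 -> mem[0xe8]=0x71, sp=0xe8
prologue: push r4 -> mem[0xe7]=0x70, sp=0xe7
body[0] mov  r0, #0xd3 -> r0=0xd3
body[1] add  r1, r4, r0 -> r1=0x43
body[2] add  r4, r0, #55 -> r4=0x0a
body[3] mov  r1, r7 -> r1=0x55
body[4] mov  r3, r7 -> r3=0x55
body[5] sub  r7, r4, r3 -> r7=0xb5
body[6] sub  r0, r0, #48 -> r0=0xa3
epilogue: pop r4=0x70, sp=0xe8
epilogue: pop r3=0x71, sp=0xe9
epilogue: pop r0=0x42, sp=0xea
r1: caller-saved, written=True
r3: callee-saved, written=True
r4: callee-saved, written=True
r6: caller-saved, written=False

SURVIVE = r3,r4,r6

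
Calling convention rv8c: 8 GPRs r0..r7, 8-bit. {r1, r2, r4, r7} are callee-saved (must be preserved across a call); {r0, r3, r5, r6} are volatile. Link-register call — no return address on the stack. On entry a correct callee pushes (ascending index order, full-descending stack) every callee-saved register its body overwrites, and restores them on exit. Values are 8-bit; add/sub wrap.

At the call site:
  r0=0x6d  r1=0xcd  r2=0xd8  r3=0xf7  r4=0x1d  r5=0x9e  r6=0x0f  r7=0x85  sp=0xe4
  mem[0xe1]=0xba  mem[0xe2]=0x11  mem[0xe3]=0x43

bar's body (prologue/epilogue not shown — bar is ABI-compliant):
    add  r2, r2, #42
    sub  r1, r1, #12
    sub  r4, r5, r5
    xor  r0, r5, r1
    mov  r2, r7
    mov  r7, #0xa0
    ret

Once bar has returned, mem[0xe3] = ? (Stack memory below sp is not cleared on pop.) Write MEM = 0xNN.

MEM = 0xcd

prologue: push r1 → mem[0xe3]=0xcd, sp=0xe3
prologue: push r2 → mem[0xe2]=0xd8, sp=0xe2
prologue: push r4 → mem[0xe1]=0x1d, sp=0xe1
prologue: push r7 → mem[0xe0]=0x85, sp=0xe0
body[0] add  r2, r2, #42 → r2=0x02
body[1] sub  r1, r1, #12 → r1=0xc1
body[2] sub  r4, r5, r5 → r4=0x00
body[3] xor  r0, r5, r1 → r0=0x5f
body[4] mov  r2, r7 → r2=0x85
body[5] mov  r7, #0xa0 → r7=0xa0
epilogue: pop r7=0x85, sp=0xe1
epilogue: pop r4=0x1d, sp=0xe2
epilogue: pop r2=0xd8, sp=0xe3
epilogue: pop r1=0xcd, sp=0xe4
prologue pushed ['r1', 'r2', 'r4', 'r7'] at ['0xe3', '0xe2', '0xe1', '0xe0']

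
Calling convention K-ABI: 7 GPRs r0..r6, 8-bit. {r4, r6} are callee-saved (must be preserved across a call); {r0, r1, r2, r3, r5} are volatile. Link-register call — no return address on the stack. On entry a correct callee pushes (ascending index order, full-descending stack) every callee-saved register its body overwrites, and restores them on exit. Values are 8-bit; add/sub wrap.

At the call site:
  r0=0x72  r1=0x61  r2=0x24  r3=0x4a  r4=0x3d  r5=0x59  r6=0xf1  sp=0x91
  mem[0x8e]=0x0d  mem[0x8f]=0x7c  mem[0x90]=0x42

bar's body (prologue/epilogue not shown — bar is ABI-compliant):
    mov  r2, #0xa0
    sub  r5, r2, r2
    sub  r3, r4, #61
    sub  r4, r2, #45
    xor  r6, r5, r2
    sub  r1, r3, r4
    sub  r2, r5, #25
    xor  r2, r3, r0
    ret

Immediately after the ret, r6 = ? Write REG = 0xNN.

prologue: push r4 -> mem[0x90]=0x3d, sp=0x90
prologue: push r6 -> mem[0x8f]=0xf1, sp=0x8f
body[0] mov  r2, #0xa0 -> r2=0xa0
body[1] sub  r5, r2, r2 -> r5=0x00
body[2] sub  r3, r4, #61 -> r3=0x00
body[3] sub  r4, r2, #45 -> r4=0x73
body[4] xor  r6, r5, r2 -> r6=0xa0
body[5] sub  r1, r3, r4 -> r1=0x8d
body[6] sub  r2, r5, #25 -> r2=0xe7
body[7] xor  r2, r3, r0 -> r2=0x72
epilogue: pop r6=0xf1, sp=0x90
epilogue: pop r4=0x3d, sp=0x91
r6 is callee-saved -> restored

REG = 0xf1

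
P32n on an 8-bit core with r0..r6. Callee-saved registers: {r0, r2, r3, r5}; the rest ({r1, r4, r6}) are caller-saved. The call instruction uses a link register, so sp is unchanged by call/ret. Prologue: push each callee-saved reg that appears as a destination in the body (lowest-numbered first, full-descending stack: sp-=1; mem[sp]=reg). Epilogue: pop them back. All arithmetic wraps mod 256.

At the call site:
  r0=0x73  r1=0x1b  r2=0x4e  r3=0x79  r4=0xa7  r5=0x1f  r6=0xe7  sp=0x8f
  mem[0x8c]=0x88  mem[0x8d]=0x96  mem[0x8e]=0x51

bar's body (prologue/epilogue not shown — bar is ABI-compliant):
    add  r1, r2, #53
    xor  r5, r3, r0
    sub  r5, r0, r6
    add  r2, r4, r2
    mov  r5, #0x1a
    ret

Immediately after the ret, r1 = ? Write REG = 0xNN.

REG = 0x83

prologue: push r2 → mem[0x8e]=0x4e, sp=0x8e
prologue: push r5 → mem[0x8d]=0x1f, sp=0x8d
body[0] add  r1, r2, #53 → r1=0x83
body[1] xor  r5, r3, r0 → r5=0x0a
body[2] sub  r5, r0, r6 → r5=0x8c
body[3] add  r2, r4, r2 → r2=0xf5
body[4] mov  r5, #0x1a → r5=0x1a
epilogue: pop r5=0x1f, sp=0x8e
epilogue: pop r2=0x4e, sp=0x8f
r1 is caller-saved → body value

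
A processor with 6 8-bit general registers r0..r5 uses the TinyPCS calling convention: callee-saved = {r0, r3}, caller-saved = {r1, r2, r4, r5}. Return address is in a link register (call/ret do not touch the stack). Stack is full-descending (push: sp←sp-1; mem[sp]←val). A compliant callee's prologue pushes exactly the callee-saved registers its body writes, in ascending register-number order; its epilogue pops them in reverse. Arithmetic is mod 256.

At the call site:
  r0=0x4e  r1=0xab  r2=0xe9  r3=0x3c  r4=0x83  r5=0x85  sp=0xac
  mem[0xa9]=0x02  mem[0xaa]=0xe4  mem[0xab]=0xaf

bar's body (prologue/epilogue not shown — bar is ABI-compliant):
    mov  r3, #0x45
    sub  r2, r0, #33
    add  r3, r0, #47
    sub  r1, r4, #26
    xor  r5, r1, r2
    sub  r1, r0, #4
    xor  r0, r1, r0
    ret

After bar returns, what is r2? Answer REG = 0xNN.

REG = 0x2d

prologue: push r0 -> mem[0xab]=0x4e, sp=0xab
prologue: push r3 -> mem[0xaa]=0x3c, sp=0xaa
body[0] mov  r3, #0x45 -> r3=0x45
body[1] sub  r2, r0, #33 -> r2=0x2d
body[2] add  r3, r0, #47 -> r3=0x7d
body[3] sub  r1, r4, #26 -> r1=0x69
body[4] xor  r5, r1, r2 -> r5=0x44
body[5] sub  r1, r0, #4 -> r1=0x4a
body[6] xor  r0, r1, r0 -> r0=0x04
epilogue: pop r3=0x3c, sp=0xab
epilogue: pop r0=0x4e, sp=0xac
r2 is caller-saved -> body value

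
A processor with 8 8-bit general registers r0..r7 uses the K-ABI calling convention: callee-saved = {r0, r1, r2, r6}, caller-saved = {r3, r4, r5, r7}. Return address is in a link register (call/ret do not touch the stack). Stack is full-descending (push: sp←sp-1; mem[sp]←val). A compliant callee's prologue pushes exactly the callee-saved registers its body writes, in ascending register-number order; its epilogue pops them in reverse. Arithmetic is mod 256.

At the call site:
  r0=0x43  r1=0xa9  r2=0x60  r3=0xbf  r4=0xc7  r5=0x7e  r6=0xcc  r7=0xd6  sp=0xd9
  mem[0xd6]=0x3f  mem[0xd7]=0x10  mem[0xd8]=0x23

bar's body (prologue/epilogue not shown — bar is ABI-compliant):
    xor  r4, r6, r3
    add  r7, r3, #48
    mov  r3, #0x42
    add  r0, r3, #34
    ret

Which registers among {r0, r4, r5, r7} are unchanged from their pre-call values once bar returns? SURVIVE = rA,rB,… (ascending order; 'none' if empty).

prologue: push r0 → mem[0xd8]=0x43, sp=0xd8
body[0] xor  r4, r6, r3 → r4=0x73
body[1] add  r7, r3, #48 → r7=0xef
body[2] mov  r3, #0x42 → r3=0x42
body[3] add  r0, r3, #34 → r0=0x64
epilogue: pop r0=0x43, sp=0xd9
r0: callee-saved, written=True
r4: caller-saved, written=True
r5: caller-saved, written=False
r7: caller-saved, written=True

SURVIVE = r0,r5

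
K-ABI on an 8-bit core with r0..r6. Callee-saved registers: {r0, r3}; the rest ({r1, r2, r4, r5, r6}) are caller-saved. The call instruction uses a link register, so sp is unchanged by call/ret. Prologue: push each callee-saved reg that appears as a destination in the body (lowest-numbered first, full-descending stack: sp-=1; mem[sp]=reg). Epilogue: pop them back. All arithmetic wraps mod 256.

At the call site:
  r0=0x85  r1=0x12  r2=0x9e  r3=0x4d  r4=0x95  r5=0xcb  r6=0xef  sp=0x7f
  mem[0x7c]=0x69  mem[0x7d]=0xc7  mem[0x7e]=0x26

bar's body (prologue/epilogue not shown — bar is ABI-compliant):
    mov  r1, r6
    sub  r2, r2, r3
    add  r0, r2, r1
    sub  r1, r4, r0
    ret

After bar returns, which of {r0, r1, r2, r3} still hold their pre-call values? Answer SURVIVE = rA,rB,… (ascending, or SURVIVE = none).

SURVIVE = r0,r3

prologue: push r0 → mem[0x7e]=0x85, sp=0x7e
body[0] mov  r1, r6 → r1=0xef
body[1] sub  r2, r2, r3 → r2=0x51
body[2] add  r0, r2, r1 → r0=0x40
body[3] sub  r1, r4, r0 → r1=0x55
epilogue: pop r0=0x85, sp=0x7f
r0: callee-saved, written=True
r1: caller-saved, written=True
r2: caller-saved, written=True
r3: callee-saved, written=False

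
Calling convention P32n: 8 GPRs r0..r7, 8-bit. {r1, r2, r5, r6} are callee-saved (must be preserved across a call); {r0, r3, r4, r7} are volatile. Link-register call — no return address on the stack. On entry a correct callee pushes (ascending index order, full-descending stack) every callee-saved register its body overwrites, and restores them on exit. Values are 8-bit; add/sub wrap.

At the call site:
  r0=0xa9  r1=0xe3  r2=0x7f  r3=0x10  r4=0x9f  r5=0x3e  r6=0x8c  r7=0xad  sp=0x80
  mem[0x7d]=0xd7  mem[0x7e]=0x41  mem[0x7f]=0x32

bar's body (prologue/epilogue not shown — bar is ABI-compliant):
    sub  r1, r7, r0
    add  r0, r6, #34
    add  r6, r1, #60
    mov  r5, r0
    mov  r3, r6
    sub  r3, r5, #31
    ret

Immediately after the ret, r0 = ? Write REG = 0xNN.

REG = 0xae

prologue: push r1 -> mem[0x7f]=0xe3, sp=0x7f
prologue: push r5 -> mem[0x7e]=0x3e, sp=0x7e
prologue: push r6 -> mem[0x7d]=0x8c, sp=0x7d
body[0] sub  r1, r7, r0 -> r1=0x04
body[1] add  r0, r6, #34 -> r0=0xae
body[2] add  r6, r1, #60 -> r6=0x40
body[3] mov  r5, r0 -> r5=0xae
body[4] mov  r3, r6 -> r3=0x40
body[5] sub  r3, r5, #31 -> r3=0x8f
epilogue: pop r6=0x8c, sp=0x7e
epilogue: pop r5=0x3e, sp=0x7f
epilogue: pop r1=0xe3, sp=0x80
r0 is caller-saved -> body value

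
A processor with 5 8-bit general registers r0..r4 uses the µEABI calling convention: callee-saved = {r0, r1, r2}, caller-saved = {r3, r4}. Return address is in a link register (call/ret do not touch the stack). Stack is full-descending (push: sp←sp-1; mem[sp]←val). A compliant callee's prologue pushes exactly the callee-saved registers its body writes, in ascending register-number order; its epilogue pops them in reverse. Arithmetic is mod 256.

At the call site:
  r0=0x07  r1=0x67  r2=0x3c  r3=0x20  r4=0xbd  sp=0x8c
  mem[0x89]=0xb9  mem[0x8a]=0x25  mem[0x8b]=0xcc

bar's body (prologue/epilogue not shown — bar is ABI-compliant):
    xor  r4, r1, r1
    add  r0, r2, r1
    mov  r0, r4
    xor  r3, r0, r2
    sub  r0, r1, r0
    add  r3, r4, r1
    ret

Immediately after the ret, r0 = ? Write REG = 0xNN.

prologue: push r0 → mem[0x8b]=0x07, sp=0x8b
body[0] xor  r4, r1, r1 → r4=0x00
body[1] add  r0, r2, r1 → r0=0xa3
body[2] mov  r0, r4 → r0=0x00
body[3] xor  r3, r0, r2 → r3=0x3c
body[4] sub  r0, r1, r0 → r0=0x67
body[5] add  r3, r4, r1 → r3=0x67
epilogue: pop r0=0x07, sp=0x8c
r0 is callee-saved → restored

REG = 0x07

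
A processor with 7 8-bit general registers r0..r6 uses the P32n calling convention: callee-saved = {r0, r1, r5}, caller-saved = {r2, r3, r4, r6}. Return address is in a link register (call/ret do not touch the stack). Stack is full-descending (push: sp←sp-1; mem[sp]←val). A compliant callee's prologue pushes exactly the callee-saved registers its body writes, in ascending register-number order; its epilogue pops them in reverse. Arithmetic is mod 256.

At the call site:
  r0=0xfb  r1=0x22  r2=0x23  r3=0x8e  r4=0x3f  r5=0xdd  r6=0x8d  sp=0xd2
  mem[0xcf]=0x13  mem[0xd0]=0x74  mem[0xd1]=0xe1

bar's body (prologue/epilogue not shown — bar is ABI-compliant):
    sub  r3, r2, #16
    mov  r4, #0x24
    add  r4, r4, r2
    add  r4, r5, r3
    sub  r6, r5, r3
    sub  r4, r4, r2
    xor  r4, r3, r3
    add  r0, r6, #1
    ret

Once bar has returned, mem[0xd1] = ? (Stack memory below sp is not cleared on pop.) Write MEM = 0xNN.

prologue: push r0 → mem[0xd1]=0xfb, sp=0xd1
body[0] sub  r3, r2, #16 → r3=0x13
body[1] mov  r4, #0x24 → r4=0x24
body[2] add  r4, r4, r2 → r4=0x47
body[3] add  r4, r5, r3 → r4=0xf0
body[4] sub  r6, r5, r3 → r6=0xca
body[5] sub  r4, r4, r2 → r4=0xcd
body[6] xor  r4, r3, r3 → r4=0x00
body[7] add  r0, r6, #1 → r0=0xcb
epilogue: pop r0=0xfb, sp=0xd2
prologue pushed ['r0'] at ['0xd1']

MEM = 0xfb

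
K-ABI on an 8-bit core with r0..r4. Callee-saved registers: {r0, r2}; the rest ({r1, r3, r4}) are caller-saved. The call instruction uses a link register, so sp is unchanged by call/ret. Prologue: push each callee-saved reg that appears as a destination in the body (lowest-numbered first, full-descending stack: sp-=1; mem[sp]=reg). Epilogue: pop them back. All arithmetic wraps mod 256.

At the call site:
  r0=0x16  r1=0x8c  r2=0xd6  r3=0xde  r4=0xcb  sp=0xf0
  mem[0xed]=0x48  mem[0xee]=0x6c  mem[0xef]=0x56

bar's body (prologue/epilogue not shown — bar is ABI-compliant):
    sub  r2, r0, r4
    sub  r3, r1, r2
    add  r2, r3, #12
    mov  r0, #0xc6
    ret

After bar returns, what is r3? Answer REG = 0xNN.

REG = 0x41

prologue: push r0 → mem[0xef]=0x16, sp=0xef
prologue: push r2 → mem[0xee]=0xd6, sp=0xee
body[0] sub  r2, r0, r4 → r2=0x4b
body[1] sub  r3, r1, r2 → r3=0x41
body[2] add  r2, r3, #12 → r2=0x4d
body[3] mov  r0, #0xc6 → r0=0xc6
epilogue: pop r2=0xd6, sp=0xef
epilogue: pop r0=0x16, sp=0xf0
r3 is caller-saved → body value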